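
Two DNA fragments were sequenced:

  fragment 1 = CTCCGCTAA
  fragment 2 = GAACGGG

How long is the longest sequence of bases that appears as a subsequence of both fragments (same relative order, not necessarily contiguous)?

Let dp[i][j] be the LCS length of the first i bases of fragment 1 and the first j bases of fragment 2. dp[i][j] = dp[i-1][j-1]+1 when the i-th and j-th bases match, else max(dp[i-1][j], dp[i][j-1]).
    ·  G  A  A  C  G  G  G
 ·  0  0  0  0  0  0  0  0
 C  0  0  0  0  1  1  1  1
 T  0  0  0  0  1  1  1  1
 C  0  0  0  0  1  1  1  1
 C  0  0  0  0  1  1  1  1
 G  0  1  1  1  1  2  2  2
 C  0  1  1  1  2  2  2  2
 T  0  1  1  1  2  2  2  2
 A  0  1  2  2  2  2  2  2
 A  0  1  2  3  3  3  3  3
dp[9][7] = 3. One LCS (by backtracking along matches): GAA.

3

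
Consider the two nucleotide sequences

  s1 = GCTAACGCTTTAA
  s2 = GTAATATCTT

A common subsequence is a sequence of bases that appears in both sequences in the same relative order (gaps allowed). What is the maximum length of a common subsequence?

Let dp[i][j] be the LCS length of the first i bases of s1 and the first j bases of s2. dp[i][j] = dp[i-1][j-1]+1 when the i-th and j-th bases match, else max(dp[i-1][j], dp[i][j-1]).
    ·  G  T  A  A  T  A  T  C  T  T
 ·  0  0  0  0  0  0  0  0  0  0  0
 G  0  1  1  1  1  1  1  1  1  1  1
 C  0  1  1  1  1  1  1  1  2  2  2
 T  0  1  2  2  2  2  2  2  2  3  3
 A  0  1  2  3  3  3  3  3  3  3  3
 A  0  1  2  3  4  4  4  4  4  4  4
 C  0  1  2  3  4  4  4  4  5  5  5
 G  0  1  2  3  4  4  4  4  5  5  5
 C  0  1  2  3  4  4  4  4  5  5  5
 T  0  1  2  3  4  5  5  5  5  6  6
 T  0  1  2  3  4  5  5  6  6  6  7
 T  0  1  2  3  4  5  5  6  6  7  7
 A  0  1  2  3  4  5  6  6  6  7  7
 A  0  1  2  3  4  5  6  6  6  7  7
dp[13][10] = 7. One LCS (by backtracking along matches): GTAACTT.

7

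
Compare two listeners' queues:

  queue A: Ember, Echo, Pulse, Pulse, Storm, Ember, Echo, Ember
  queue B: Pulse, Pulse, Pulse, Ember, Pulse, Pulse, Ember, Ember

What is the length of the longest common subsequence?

5

Pick Ember [1,4], Pulse [3,5], Pulse [4,6], Ember [6,7], Ember [8,8]; all 5 songs appear in both, in order, and the DP table's final entry dp[8][8] is also 5, so no common subsequence is longer.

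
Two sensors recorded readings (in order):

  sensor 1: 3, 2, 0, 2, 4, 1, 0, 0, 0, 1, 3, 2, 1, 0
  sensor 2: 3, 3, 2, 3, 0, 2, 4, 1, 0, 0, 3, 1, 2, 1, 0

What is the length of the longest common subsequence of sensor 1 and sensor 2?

12

Match 3 at sensor 1[1]=sensor 2[2]; then 2 at sensor 1[2]=sensor 2[3]; then 0 at sensor 1[3]=sensor 2[5]; then 2 at sensor 1[4]=sensor 2[6]; then 4 at sensor 1[5]=sensor 2[7]; then 1 at sensor 1[6]=sensor 2[8]; then 0 at sensor 1[7]=sensor 2[9]; then 0 at sensor 1[8]=sensor 2[10]; then 1 at sensor 1[10]=sensor 2[12]; then 2 at sensor 1[12]=sensor 2[13]; then 1 at sensor 1[13]=sensor 2[14]; then 0 at sensor 1[14]=sensor 2[15] — 12 values in the same relative order in both. dp[14][15] = 12 confirms this is the maximum.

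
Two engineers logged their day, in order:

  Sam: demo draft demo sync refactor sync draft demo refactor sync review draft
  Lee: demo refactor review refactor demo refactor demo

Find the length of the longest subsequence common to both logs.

Match demo at Sam[1]=Lee[1], then demo at Sam[3]=Lee[5], then refactor at Sam[5]=Lee[6], then demo at Sam[8]=Lee[7] — 4 tasks in the same relative order in both, and the DP table's final entry dp[12][7] is also 4, so no common subsequence is longer.

4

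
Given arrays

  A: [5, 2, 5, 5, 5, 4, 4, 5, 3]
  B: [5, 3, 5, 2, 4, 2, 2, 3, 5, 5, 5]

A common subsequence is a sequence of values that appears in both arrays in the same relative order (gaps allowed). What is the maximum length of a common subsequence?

One common subsequence of length 5: 5 at A[1]=B[3] → 2 at A[2]=B[7] → 5 at A[4]=B[9] → 5 at A[5]=B[10] → 5 at A[8]=B[11]. The LCS DP gives dp[9][11] = 5, so this is optimal.

5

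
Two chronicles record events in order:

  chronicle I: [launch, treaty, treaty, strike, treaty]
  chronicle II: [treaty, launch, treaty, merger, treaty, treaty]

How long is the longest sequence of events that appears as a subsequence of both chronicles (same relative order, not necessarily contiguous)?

4

Taking launch [1,2], treaty [2,3], treaty [3,5], treaty [5,6] gives a common subsequence of length 4, and the DP table's final entry dp[5][6] is also 4, so no common subsequence is longer.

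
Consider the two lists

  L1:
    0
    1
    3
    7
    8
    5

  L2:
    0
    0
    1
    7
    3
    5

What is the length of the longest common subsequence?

Let dp[i][j] be the LCS length of the first i values of L1 and the first j values of L2. dp[i][j] = dp[i-1][j-1]+1 when the i-th and j-th values match, else max(dp[i-1][j], dp[i][j-1]).
    ·  0  0  1  7  3  5
 ·  0  0  0  0  0  0  0
 0  0  1  1  1  1  1  1
 1  0  1  1  2  2  2  2
 3  0  1  1  2  2  3  3
 7  0  1  1  2  3  3  3
 8  0  1  1  2  3  3  3
 5  0  1  1  2  3  3  4
dp[6][6] = 4. One LCS (by backtracking along matches): 0, 1, 3, 5.

4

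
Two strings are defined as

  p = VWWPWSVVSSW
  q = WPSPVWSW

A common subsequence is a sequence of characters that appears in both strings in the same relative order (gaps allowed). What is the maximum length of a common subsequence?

Let dp[i][j] be the LCS length of the first i characters of p and the first j characters of q. dp[i][j] = dp[i-1][j-1]+1 when the i-th and j-th characters match, else max(dp[i-1][j], dp[i][j-1]).
    ·  W  P  S  P  V  W  S  W
 ·  0  0  0  0  0  0  0  0  0
 V  0  0  0  0  0  1  1  1  1
 W  0  1  1  1  1  1  2  2  2
 W  0  1  1  1  1  1  2  2  3
 P  0  1  2  2  2  2  2  2  3
 W  0  1  2  2  2  2  3  3  3
 S  0  1  2  3  3  3  3  4  4
 V  0  1  2  3  3  4  4  4  4
 V  0  1  2  3  3  4  4  4  4
 S  0  1  2  3  3  4  4  5  5
 S  0  1  2  3  3  4  4  5  5
 W  0  1  2  3  3  4  5  5  6
dp[11][8] = 6. One LCS (by backtracking along matches): WPSVSW.

6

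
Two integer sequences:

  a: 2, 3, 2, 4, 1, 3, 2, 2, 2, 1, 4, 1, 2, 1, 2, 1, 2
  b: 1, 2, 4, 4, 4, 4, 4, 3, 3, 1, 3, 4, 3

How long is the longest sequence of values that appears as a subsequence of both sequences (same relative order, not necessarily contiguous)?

5

Taking 2 [1,2], then 3 [2,9], then 1 [5,10], then 3 [6,11], then 4 [11,12] gives a common subsequence of length 5. dp[17][13] = 5 confirms this is the maximum.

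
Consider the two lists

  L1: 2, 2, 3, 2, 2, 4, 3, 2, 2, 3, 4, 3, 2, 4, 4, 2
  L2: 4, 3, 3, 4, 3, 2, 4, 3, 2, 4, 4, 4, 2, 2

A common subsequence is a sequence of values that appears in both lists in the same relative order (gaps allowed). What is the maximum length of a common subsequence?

One common subsequence of length 10: 3 [3,3] → 4 [6,4] → 3 [7,5] → 2 [9,6] → 4 [11,7] → 3 [12,8] → 2 [13,9] → 4 [14,11] → 4 [15,12] → 2 [16,14]. Since dp[16][14] = 10, nothing longer is possible.

10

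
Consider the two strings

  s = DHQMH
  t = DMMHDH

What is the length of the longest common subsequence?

One common subsequence of length 3: D (s #1, t #1), then H (s #2, t #4), then H (s #5, t #6). Since dp[5][6] = 3, nothing longer is possible.

3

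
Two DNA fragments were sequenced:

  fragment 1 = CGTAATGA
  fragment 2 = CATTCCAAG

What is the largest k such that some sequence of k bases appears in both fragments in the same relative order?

5

Pick C [1,1]; then T [3,4]; then A [4,7]; then A [5,8]; then G [7,9]; all 5 bases appear in both, in order. Since dp[8][9] = 5, nothing longer is possible.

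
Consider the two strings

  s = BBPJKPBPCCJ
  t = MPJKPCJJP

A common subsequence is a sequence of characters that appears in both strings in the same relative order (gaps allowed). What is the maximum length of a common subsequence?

One common subsequence of length 6: P [3,2] → J [4,3] → K [5,4] → P [8,5] → C [9,6] → J [11,8]. The LCS DP gives dp[11][9] = 6, so this is optimal.

6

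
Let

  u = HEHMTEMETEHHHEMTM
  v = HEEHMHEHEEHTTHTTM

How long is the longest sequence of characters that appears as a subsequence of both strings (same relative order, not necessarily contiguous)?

Pick H at u[1]=v[1]; then E at u[2]=v[3]; then H at u[3]=v[4]; then M at u[4]=v[5]; then E at u[6]=v[7]; then E at u[8]=v[9]; then E at u[10]=v[10]; then H at u[11]=v[11]; then H at u[12]=v[14]; then T at u[16]=v[16]; then M at u[17]=v[17]; all 11 characters appear in both, in order. The LCS DP gives dp[17][17] = 11, so this is optimal.

11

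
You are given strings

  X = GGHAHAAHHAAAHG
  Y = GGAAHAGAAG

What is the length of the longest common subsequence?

9

Match G at X[1]=Y[1]; then G at X[2]=Y[2]; then A at X[6]=Y[3]; then A at X[7]=Y[4]; then H at X[9]=Y[5]; then A at X[10]=Y[6]; then A at X[11]=Y[8]; then A at X[12]=Y[9]; then G at X[14]=Y[10] — 9 characters in the same relative order in both. Since dp[14][10] = 9, nothing longer is possible.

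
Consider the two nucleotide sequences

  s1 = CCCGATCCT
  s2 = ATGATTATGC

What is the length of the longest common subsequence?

Pick G [4,3] → A [5,7] → T [6,8] → C [8,10]; all 4 bases appear in both, in order. The LCS DP gives dp[9][10] = 4, so this is optimal.

4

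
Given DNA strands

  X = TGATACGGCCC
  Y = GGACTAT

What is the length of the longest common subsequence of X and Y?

4

Let dp[i][j] be the LCS length of the first i bases of X and the first j bases of Y. dp[i][j] = dp[i-1][j-1]+1 when the i-th and j-th bases match, else max(dp[i-1][j], dp[i][j-1]).
    ·  G  G  A  C  T  A  T
 ·  0  0  0  0  0  0  0  0
 T  0  0  0  0  0  1  1  1
 G  0  1  1  1  1  1  1  1
 A  0  1  1  2  2  2  2  2
 T  0  1  1  2  2  3  3  3
 A  0  1  1  2  2  3  4  4
 C  0  1  1  2  3  3  4  4
 G  0  1  2  2  3  3  4  4
 G  0  1  2  2  3  3  4  4
 C  0  1  2  2  3  3  4  4
 C  0  1  2  2  3  3  4  4
 C  0  1  2  2  3  3  4  4
dp[11][7] = 4. One LCS (by backtracking along matches): GATA.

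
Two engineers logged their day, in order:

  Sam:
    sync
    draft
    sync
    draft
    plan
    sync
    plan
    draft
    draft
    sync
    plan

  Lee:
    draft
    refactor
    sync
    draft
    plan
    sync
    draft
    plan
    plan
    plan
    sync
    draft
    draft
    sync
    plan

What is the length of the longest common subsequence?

10

One common subsequence of length 10: sync at Sam[1]=Lee[3], draft at Sam[2]=Lee[4], sync at Sam[3]=Lee[6], draft at Sam[4]=Lee[7], plan at Sam[5]=Lee[10], sync at Sam[6]=Lee[11], draft at Sam[8]=Lee[12], draft at Sam[9]=Lee[13], sync at Sam[10]=Lee[14], plan at Sam[11]=Lee[15]. Since dp[11][15] = 10, nothing longer is possible.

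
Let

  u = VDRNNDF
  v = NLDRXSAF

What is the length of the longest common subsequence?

3

Let dp[i][j] be the LCS length of the first i characters of u and the first j characters of v. dp[i][j] = dp[i-1][j-1]+1 when the i-th and j-th characters match, else max(dp[i-1][j], dp[i][j-1]).
    ·  N  L  D  R  X  S  A  F
 ·  0  0  0  0  0  0  0  0  0
 V  0  0  0  0  0  0  0  0  0
 D  0  0  0  1  1  1  1  1  1
 R  0  0  0  1  2  2  2  2  2
 N  0  1  1  1  2  2  2  2  2
 N  0  1  1  1  2  2  2  2  2
 D  0  1  1  2  2  2  2  2  2
 F  0  1  1  2  2  2  2  2  3
dp[7][8] = 3. One LCS (by backtracking along matches): DRF.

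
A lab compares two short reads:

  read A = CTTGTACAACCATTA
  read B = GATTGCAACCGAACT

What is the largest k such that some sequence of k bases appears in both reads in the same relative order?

10

Pick T at read A[2]=read B[3] → T at read A[3]=read B[4] → G at read A[4]=read B[5] → C at read A[7]=read B[6] → A at read A[8]=read B[7] → A at read A[9]=read B[8] → C at read A[10]=read B[9] → C at read A[11]=read B[10] → A at read A[12]=read B[13] → T at read A[14]=read B[15]; all 10 bases appear in both, in order. Since dp[15][15] = 10, nothing longer is possible.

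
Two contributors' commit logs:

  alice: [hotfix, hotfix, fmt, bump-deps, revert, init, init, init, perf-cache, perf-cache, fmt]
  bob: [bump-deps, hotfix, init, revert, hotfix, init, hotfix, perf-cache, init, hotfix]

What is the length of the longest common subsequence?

4

One common subsequence of length 4: hotfix (alice #1, bob #2), hotfix (alice #2, bob #5), init (alice #6, bob #6), init (alice #7, bob #9), and the DP table's final entry dp[11][10] is also 4, so no common subsequence is longer.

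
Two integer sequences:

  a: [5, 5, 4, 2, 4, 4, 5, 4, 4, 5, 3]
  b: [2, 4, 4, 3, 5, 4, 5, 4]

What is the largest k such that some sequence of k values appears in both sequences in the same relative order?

Let dp[i][j] be the LCS length of the first i values of a and the first j values of b. dp[i][j] = dp[i-1][j-1]+1 when the i-th and j-th values match, else max(dp[i-1][j], dp[i][j-1]).
    ·  2  4  4  3  5  4  5  4
 ·  0  0  0  0  0  0  0  0  0
 5  0  0  0  0  0  1  1  1  1
 5  0  0  0  0  0  1  1  2  2
 4  0  0  1  1  1  1  2  2  3
 2  0  1  1  1  1  1  2  2  3
 4  0  1  2  2  2  2  2  2  3
 4  0  1  2  3  3  3  3  3  3
 5  0  1  2  3  3  4  4  4  4
 4  0  1  2  3  3  4  5  5  5
 4  0  1  2  3  3  4  5  5  6
 5  0  1  2  3  3  4  5  6  6
 3  0  1  2  3  4  4  5  6  6
dp[11][8] = 6. One LCS (by backtracking along matches): 2, 4, 4, 5, 4, 4.

6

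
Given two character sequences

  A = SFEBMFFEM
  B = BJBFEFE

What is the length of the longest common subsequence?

Let dp[i][j] be the LCS length of the first i characters of A and the first j characters of B. dp[i][j] = dp[i-1][j-1]+1 when the i-th and j-th characters match, else max(dp[i-1][j], dp[i][j-1]).
    ·  B  J  B  F  E  F  E
 ·  0  0  0  0  0  0  0  0
 S  0  0  0  0  0  0  0  0
 F  0  0  0  0  1  1  1  1
 E  0  0  0  0  1  2  2  2
 B  0  1  1  1  1  2  2  2
 M  0  1  1  1  1  2  2  2
 F  0  1  1  1  2  2  3  3
 F  0  1  1  1  2  2  3  3
 E  0  1  1  1  2  3  3  4
 M  0  1  1  1  2  3  3  4
dp[9][7] = 4. One LCS (by backtracking along matches): FEFE.

4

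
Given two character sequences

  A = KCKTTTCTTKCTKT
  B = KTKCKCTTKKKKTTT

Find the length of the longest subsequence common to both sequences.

9

One common subsequence of length 9: K at A[1]=B[3] → C at A[2]=B[4] → K at A[3]=B[5] → C at A[7]=B[6] → T at A[8]=B[7] → T at A[9]=B[8] → K at A[10]=B[12] → T at A[12]=B[14] → T at A[14]=B[15]. Since dp[14][15] = 9, nothing longer is possible.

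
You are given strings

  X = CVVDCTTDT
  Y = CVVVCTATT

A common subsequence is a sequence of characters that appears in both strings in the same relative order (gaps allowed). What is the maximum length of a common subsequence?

7

Let dp[i][j] be the LCS length of the first i characters of X and the first j characters of Y. dp[i][j] = dp[i-1][j-1]+1 when the i-th and j-th characters match, else max(dp[i-1][j], dp[i][j-1]).
    ·  C  V  V  V  C  T  A  T  T
 ·  0  0  0  0  0  0  0  0  0  0
 C  0  1  1  1  1  1  1  1  1  1
 V  0  1  2  2  2  2  2  2  2  2
 V  0  1  2  3  3  3  3  3  3  3
 D  0  1  2  3  3  3  3  3  3  3
 C  0  1  2  3  3  4  4  4  4  4
 T  0  1  2  3  3  4  5  5  5  5
 T  0  1  2  3  3  4  5  5  6  6
 D  0  1  2  3  3  4  5  5  6  6
 T  0  1  2  3  3  4  5  5  6  7
dp[9][9] = 7. One LCS (by backtracking along matches): CVVCTTT.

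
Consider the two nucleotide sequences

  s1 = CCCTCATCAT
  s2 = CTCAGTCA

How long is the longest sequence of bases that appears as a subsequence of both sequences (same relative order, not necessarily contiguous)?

Pick C [3,1], then T [4,2], then C [5,3], then A [6,4], then T [7,6], then C [8,7], then A [9,8]; all 7 bases appear in both, in order, and the DP table's final entry dp[10][8] is also 7, so no common subsequence is longer.

7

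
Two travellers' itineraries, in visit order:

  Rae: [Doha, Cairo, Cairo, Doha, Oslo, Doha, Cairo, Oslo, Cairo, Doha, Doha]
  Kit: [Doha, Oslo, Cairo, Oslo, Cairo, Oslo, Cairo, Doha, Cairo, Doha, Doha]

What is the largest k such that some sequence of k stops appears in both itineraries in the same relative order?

8

Pick Doha at Rae[1]=Kit[1]; then Cairo at Rae[2]=Kit[3]; then Cairo at Rae[3]=Kit[5]; then Oslo at Rae[5]=Kit[6]; then Doha at Rae[6]=Kit[8]; then Cairo at Rae[9]=Kit[9]; then Doha at Rae[10]=Kit[10]; then Doha at Rae[11]=Kit[11]; all 8 stops appear in both, in order. dp[11][11] = 8 confirms this is the maximum.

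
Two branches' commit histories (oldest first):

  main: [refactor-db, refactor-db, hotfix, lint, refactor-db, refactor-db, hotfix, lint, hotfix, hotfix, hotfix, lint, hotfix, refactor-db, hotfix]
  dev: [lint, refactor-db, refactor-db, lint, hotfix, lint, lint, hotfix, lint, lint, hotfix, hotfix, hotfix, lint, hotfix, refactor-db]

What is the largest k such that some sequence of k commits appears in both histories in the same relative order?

Match refactor-db at main[1]=dev[2], then refactor-db at main[2]=dev[3], then hotfix at main[3]=dev[5], then lint at main[4]=dev[7], then hotfix at main[7]=dev[8], then lint at main[8]=dev[10], then hotfix at main[9]=dev[11], then hotfix at main[10]=dev[12], then hotfix at main[11]=dev[13], then lint at main[12]=dev[14], then hotfix at main[13]=dev[15], then refactor-db at main[14]=dev[16] — 12 commits in the same relative order in both. The LCS DP gives dp[15][16] = 12, so this is optimal.

12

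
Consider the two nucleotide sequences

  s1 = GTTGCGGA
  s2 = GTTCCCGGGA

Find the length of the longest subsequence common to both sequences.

Match G [1,1] → T [2,2] → T [3,3] → G [4,7] → G [6,8] → G [7,9] → A [8,10] — 7 bases in the same relative order in both. Since dp[8][10] = 7, nothing longer is possible.

7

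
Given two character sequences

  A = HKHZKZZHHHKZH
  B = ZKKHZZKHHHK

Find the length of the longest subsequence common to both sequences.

8

Match K [2,3], then H [3,4], then Z [4,6], then K [5,7], then H [8,8], then H [9,9], then H [10,10], then K [11,11] — 8 characters in the same relative order in both. Since dp[13][11] = 8, nothing longer is possible.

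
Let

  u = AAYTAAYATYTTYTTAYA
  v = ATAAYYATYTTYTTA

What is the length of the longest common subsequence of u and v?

14

One common subsequence of length 14: A [2,1], T [4,2], A [5,3], A [6,4], Y [7,6], A [8,7], T [9,8], Y [10,9], T [11,10], T [12,11], Y [13,12], T [14,13], T [15,14], A [18,15]. The LCS DP gives dp[18][15] = 14, so this is optimal.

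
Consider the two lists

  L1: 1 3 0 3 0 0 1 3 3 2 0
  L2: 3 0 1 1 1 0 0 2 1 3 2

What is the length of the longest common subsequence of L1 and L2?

One common subsequence of length 7: 3 at L1[2]=L2[1] → 0 at L1[3]=L2[2] → 0 at L1[5]=L2[6] → 0 at L1[6]=L2[7] → 1 at L1[7]=L2[9] → 3 at L1[9]=L2[10] → 2 at L1[10]=L2[11], and the DP table's final entry dp[11][11] is also 7, so no common subsequence is longer.

7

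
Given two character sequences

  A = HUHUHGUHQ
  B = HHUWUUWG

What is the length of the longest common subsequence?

4

Let dp[i][j] be the LCS length of the first i characters of A and the first j characters of B. dp[i][j] = dp[i-1][j-1]+1 when the i-th and j-th characters match, else max(dp[i-1][j], dp[i][j-1]).
    ·  H  H  U  W  U  U  W  G
 ·  0  0  0  0  0  0  0  0  0
 H  0  1  1  1  1  1  1  1  1
 U  0  1  1  2  2  2  2  2  2
 H  0  1  2  2  2  2  2  2  2
 U  0  1  2  3  3  3  3  3  3
 H  0  1  2  3  3  3  3  3  3
 G  0  1  2  3  3  3  3  3  4
 U  0  1  2  3  3  4  4  4  4
 H  0  1  2  3  3  4  4  4  4
 Q  0  1  2  3  3  4  4  4  4
dp[9][8] = 4. One LCS (by backtracking along matches): HUUG.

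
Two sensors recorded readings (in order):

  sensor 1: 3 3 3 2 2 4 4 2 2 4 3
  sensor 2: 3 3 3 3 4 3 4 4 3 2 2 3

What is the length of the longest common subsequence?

8

Match 3 [1,3], 3 [2,4], 3 [3,6], 4 [6,7], 4 [7,8], 2 [8,10], 2 [9,11], 3 [11,12] — 8 values in the same relative order in both, and the DP table's final entry dp[11][12] is also 8, so no common subsequence is longer.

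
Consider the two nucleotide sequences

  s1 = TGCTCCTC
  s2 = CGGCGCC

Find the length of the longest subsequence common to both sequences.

4

Let dp[i][j] be the LCS length of the first i bases of s1 and the first j bases of s2. dp[i][j] = dp[i-1][j-1]+1 when the i-th and j-th bases match, else max(dp[i-1][j], dp[i][j-1]).
    ·  C  G  G  C  G  C  C
 ·  0  0  0  0  0  0  0  0
 T  0  0  0  0  0  0  0  0
 G  0  0  1  1  1  1  1  1
 C  0  1  1  1  2  2  2  2
 T  0  1  1  1  2  2  2  2
 C  0  1  1  1  2  2  3  3
 C  0  1  1  1  2  2  3  4
 T  0  1  1  1  2  2  3  4
 C  0  1  1  1  2  2  3  4
dp[8][7] = 4. One LCS (by backtracking along matches): GCCC.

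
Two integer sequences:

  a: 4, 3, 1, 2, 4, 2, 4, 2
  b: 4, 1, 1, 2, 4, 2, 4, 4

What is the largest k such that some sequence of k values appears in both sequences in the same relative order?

Let dp[i][j] be the LCS length of the first i values of a and the first j values of b. dp[i][j] = dp[i-1][j-1]+1 when the i-th and j-th values match, else max(dp[i-1][j], dp[i][j-1]).
    ·  4  1  1  2  4  2  4  4
 ·  0  0  0  0  0  0  0  0  0
 4  0  1  1  1  1  1  1  1  1
 3  0  1  1  1  1  1  1  1  1
 1  0  1  2  2  2  2  2  2  2
 2  0  1  2  2  3  3  3  3  3
 4  0  1  2  2  3  4  4  4  4
 2  0  1  2  2  3  4  5  5  5
 4  0  1  2  2  3  4  5  6  6
 2  0  1  2  2  3  4  5  6  6
dp[8][8] = 6. One LCS (by backtracking along matches): 4, 1, 2, 4, 2, 4.

6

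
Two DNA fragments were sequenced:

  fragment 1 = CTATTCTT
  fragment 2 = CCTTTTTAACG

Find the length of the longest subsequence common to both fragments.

6

One common subsequence of length 6: C [1,2], then T [2,3], then T [4,4], then T [5,5], then T [7,6], then T [8,7]. dp[8][11] = 6 confirms this is the maximum.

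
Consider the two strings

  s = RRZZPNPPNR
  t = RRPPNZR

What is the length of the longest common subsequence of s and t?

6

Let dp[i][j] be the LCS length of the first i characters of s and the first j characters of t. dp[i][j] = dp[i-1][j-1]+1 when the i-th and j-th characters match, else max(dp[i-1][j], dp[i][j-1]).
    ·  R  R  P  P  N  Z  R
 ·  0  0  0  0  0  0  0  0
 R  0  1  1  1  1  1  1  1
 R  0  1  2  2  2  2  2  2
 Z  0  1  2  2  2  2  3  3
 Z  0  1  2  2  2  2  3  3
 P  0  1  2  3  3  3  3  3
 N  0  1  2  3  3  4  4  4
 P  0  1  2  3  4  4  4  4
 P  0  1  2  3  4  4  4  4
 N  0  1  2  3  4  5  5  5
 R  0  1  2  3  4  5  5  6
dp[10][7] = 6. One LCS (by backtracking along matches): RRPPNR.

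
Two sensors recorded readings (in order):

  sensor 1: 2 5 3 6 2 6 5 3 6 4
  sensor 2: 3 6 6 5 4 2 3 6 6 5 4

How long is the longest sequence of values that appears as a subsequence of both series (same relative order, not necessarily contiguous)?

Let dp[i][j] be the LCS length of the first i values of sensor 1 and the first j values of sensor 2. dp[i][j] = dp[i-1][j-1]+1 when the i-th and j-th values match, else max(dp[i-1][j], dp[i][j-1]).
    ·  3  6  6  5  4  2  3  6  6  5  4
 ·  0  0  0  0  0  0  0  0  0  0  0  0
 2  0  0  0  0  0  0  1  1  1  1  1  1
 5  0  0  0  0  1  1  1  1  1  1  2  2
 3  0  1  1  1  1  1  1  2  2  2  2  2
 6  0  1  2  2  2  2  2  2  3  3  3  3
 2  0  1  2  2  2  2  3  3  3  3  3  3
 6  0  1  2  3  3  3  3  3  4  4  4  4
 5  0  1  2  3  4  4  4  4  4  4  5  5
 3  0  1  2  3  4  4  4  5  5  5  5  5
 6  0  1  2  3  4  4  4  5  6  6  6  6
 4  0  1  2  3  4  5  5  5  6  6  6  7
dp[10][11] = 7. One LCS (by backtracking along matches): 3, 6, 6, 5, 3, 6, 4.

7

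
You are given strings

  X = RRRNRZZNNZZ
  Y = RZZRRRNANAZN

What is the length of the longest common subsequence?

Match R [1,1], R [2,4], R [3,5], R [5,6], N [8,7], N [9,9], Z [10,11] — 7 characters in the same relative order in both, and the DP table's final entry dp[11][12] is also 7, so no common subsequence is longer.

7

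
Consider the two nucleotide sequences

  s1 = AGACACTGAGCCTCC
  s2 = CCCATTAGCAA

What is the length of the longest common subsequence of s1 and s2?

6

One common subsequence of length 6: C at s1[4]=s2[3]; then A at s1[5]=s2[4]; then T at s1[7]=s2[6]; then A at s1[9]=s2[7]; then G at s1[10]=s2[8]; then C at s1[11]=s2[9]. The LCS DP gives dp[15][11] = 6, so this is optimal.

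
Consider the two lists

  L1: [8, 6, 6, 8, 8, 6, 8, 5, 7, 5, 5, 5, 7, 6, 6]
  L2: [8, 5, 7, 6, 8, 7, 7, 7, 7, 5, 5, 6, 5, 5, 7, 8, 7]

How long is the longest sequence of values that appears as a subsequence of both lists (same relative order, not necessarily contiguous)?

One common subsequence of length 8: 8 (L1 #1, L2 #1) → 6 (L1 #3, L2 #4) → 8 (L1 #4, L2 #5) → 5 (L1 #8, L2 #10) → 5 (L1 #10, L2 #11) → 5 (L1 #11, L2 #13) → 5 (L1 #12, L2 #14) → 7 (L1 #13, L2 #17). Since dp[15][17] = 8, nothing longer is possible.

8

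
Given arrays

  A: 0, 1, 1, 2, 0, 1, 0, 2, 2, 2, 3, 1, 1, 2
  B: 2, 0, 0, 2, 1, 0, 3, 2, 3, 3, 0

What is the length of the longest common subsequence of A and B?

6

Pick 0 at A[1]=B[3], then 2 at A[4]=B[4], then 1 at A[6]=B[5], then 0 at A[7]=B[6], then 2 at A[8]=B[8], then 3 at A[11]=B[10]; all 6 values appear in both, in order. Since dp[14][11] = 6, nothing longer is possible.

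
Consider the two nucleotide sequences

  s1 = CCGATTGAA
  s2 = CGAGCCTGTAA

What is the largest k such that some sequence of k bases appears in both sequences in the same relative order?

7

Let dp[i][j] be the LCS length of the first i bases of s1 and the first j bases of s2. dp[i][j] = dp[i-1][j-1]+1 when the i-th and j-th bases match, else max(dp[i-1][j], dp[i][j-1]).
    ·  C  G  A  G  C  C  T  G  T  A  A
 ·  0  0  0  0  0  0  0  0  0  0  0  0
 C  0  1  1  1  1  1  1  1  1  1  1  1
 C  0  1  1  1  1  2  2  2  2  2  2  2
 G  0  1  2  2  2  2  2  2  3  3  3  3
 A  0  1  2  3  3  3  3  3  3  3  4  4
 T  0  1  2  3  3  3  3  4  4  4  4  4
 T  0  1  2  3  3  3  3  4  4  5  5  5
 G  0  1  2  3  4  4  4  4  5  5  5  5
 A  0  1  2  3  4  4  4  4  5  5  6  6
 A  0  1  2  3  4  4  4  4  5  5  6  7
dp[9][11] = 7. One LCS (by backtracking along matches): CGATTAA.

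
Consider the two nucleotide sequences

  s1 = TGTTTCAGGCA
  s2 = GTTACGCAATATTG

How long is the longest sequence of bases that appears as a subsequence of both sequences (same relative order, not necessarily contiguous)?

7

One common subsequence of length 7: G at s1[2]=s2[1], then T at s1[3]=s2[2], then T at s1[4]=s2[3], then C at s1[6]=s2[5], then G at s1[9]=s2[6], then C at s1[10]=s2[7], then A at s1[11]=s2[11]. Since dp[11][14] = 7, nothing longer is possible.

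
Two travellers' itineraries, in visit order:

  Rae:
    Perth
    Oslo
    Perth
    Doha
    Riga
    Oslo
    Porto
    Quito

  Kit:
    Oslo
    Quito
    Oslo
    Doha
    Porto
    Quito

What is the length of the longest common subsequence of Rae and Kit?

One common subsequence of length 4: Oslo at Rae[2]=Kit[3] → Doha at Rae[4]=Kit[4] → Porto at Rae[7]=Kit[5] → Quito at Rae[8]=Kit[6]. dp[8][6] = 4 confirms this is the maximum.

4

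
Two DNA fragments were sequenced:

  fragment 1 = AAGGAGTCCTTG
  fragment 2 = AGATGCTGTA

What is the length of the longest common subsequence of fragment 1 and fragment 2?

7

Match A (fragment 1 #2, fragment 2 #1); then G (fragment 1 #4, fragment 2 #2); then A (fragment 1 #5, fragment 2 #3); then G (fragment 1 #6, fragment 2 #5); then C (fragment 1 #9, fragment 2 #6); then T (fragment 1 #10, fragment 2 #7); then T (fragment 1 #11, fragment 2 #9) — 7 bases in the same relative order in both. Since dp[12][10] = 7, nothing longer is possible.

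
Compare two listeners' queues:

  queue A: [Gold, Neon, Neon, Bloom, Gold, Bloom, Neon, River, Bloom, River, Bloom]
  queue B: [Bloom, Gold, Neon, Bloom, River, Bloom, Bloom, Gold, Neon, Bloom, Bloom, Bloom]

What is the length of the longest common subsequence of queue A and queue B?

Taking Gold at queue A[1]=queue B[2]; then Neon at queue A[2]=queue B[3]; then Bloom at queue A[4]=queue B[7]; then Gold at queue A[5]=queue B[8]; then Bloom at queue A[6]=queue B[10]; then Bloom at queue A[9]=queue B[11]; then Bloom at queue A[11]=queue B[12] gives a common subsequence of length 7, and the DP table's final entry dp[11][12] is also 7, so no common subsequence is longer.

7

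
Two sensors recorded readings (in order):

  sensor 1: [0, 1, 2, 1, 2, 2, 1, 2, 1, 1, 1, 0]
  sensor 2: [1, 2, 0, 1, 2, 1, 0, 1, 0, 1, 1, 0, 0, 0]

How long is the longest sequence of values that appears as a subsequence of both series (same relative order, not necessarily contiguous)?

9

One common subsequence of length 9: 1 at sensor 1[2]=sensor 2[1], then 2 at sensor 1[3]=sensor 2[2], then 1 at sensor 1[4]=sensor 2[4], then 2 at sensor 1[6]=sensor 2[5], then 1 at sensor 1[7]=sensor 2[6], then 1 at sensor 1[9]=sensor 2[8], then 1 at sensor 1[10]=sensor 2[10], then 1 at sensor 1[11]=sensor 2[11], then 0 at sensor 1[12]=sensor 2[14]. Since dp[12][14] = 9, nothing longer is possible.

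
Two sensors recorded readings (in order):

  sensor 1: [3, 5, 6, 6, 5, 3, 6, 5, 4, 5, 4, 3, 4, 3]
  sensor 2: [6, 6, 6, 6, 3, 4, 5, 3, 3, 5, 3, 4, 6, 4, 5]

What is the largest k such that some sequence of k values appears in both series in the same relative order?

Match 3 at sensor 1[1]=sensor 2[5]; then 5 at sensor 1[2]=sensor 2[7]; then 5 at sensor 1[5]=sensor 2[10]; then 3 at sensor 1[6]=sensor 2[11]; then 6 at sensor 1[7]=sensor 2[13]; then 4 at sensor 1[9]=sensor 2[14]; then 5 at sensor 1[10]=sensor 2[15] — 7 values in the same relative order in both. Since dp[14][15] = 7, nothing longer is possible.

7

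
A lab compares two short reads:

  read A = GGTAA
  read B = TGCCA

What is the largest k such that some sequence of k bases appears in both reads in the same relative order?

Let dp[i][j] be the LCS length of the first i bases of read A and the first j bases of read B. dp[i][j] = dp[i-1][j-1]+1 when the i-th and j-th bases match, else max(dp[i-1][j], dp[i][j-1]).
    ·  T  G  C  C  A
 ·  0  0  0  0  0  0
 G  0  0  1  1  1  1
 G  0  0  1  1  1  1
 T  0  1  1  1  1  1
 A  0  1  1  1  1  2
 A  0  1  1  1  1  2
dp[5][5] = 2. One LCS (by backtracking along matches): GA.

2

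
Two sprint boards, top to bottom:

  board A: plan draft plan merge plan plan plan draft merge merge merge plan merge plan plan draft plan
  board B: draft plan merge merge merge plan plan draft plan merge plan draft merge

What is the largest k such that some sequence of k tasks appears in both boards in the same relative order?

One common subsequence of length 10: draft at board A[2]=board B[1]; then plan at board A[3]=board B[2]; then merge at board A[4]=board B[5]; then plan at board A[6]=board B[6]; then plan at board A[7]=board B[7]; then draft at board A[8]=board B[8]; then plan at board A[12]=board B[9]; then merge at board A[13]=board B[10]; then plan at board A[15]=board B[11]; then draft at board A[16]=board B[12]. Since dp[17][13] = 10, nothing longer is possible.

10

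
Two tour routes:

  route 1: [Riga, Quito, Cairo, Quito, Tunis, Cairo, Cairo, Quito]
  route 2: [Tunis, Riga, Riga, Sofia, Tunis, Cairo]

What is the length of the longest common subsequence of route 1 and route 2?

One common subsequence of length 3: Riga [1,3] → Tunis [5,5] → Cairo [7,6]. dp[8][6] = 3 confirms this is the maximum.

3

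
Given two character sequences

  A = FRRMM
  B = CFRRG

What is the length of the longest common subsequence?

Match F (A #1, B #2); then R (A #2, B #3); then R (A #3, B #4) — 3 characters in the same relative order in both. Since dp[5][5] = 3, nothing longer is possible.

3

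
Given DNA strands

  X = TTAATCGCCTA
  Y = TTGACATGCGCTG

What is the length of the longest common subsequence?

One common subsequence of length 9: T [1,1], then T [2,2], then A [3,4], then A [4,6], then T [5,7], then C [6,9], then G [7,10], then C [9,11], then T [10,12], and the DP table's final entry dp[11][13] is also 9, so no common subsequence is longer.

9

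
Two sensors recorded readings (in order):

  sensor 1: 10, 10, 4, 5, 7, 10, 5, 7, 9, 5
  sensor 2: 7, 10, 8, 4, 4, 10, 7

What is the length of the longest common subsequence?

4

Pick 10 (sensor 1 #1, sensor 2 #2); then 4 (sensor 1 #3, sensor 2 #5); then 10 (sensor 1 #6, sensor 2 #6); then 7 (sensor 1 #8, sensor 2 #7); all 4 values appear in both, in order. dp[10][7] = 4 confirms this is the maximum.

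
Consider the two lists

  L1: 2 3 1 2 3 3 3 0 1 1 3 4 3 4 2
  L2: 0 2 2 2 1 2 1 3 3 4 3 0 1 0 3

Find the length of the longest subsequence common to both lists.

One common subsequence of length 9: 2 [1,4]; then 1 [3,5]; then 2 [4,6]; then 3 [5,8]; then 3 [6,9]; then 3 [7,11]; then 0 [8,12]; then 1 [9,13]; then 3 [13,15]. dp[15][15] = 9 confirms this is the maximum.

9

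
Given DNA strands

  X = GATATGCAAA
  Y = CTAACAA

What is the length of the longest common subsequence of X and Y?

5

One common subsequence of length 5: A (X #2, Y #3) → A (X #4, Y #4) → C (X #7, Y #5) → A (X #9, Y #6) → A (X #10, Y #7). The LCS DP gives dp[10][7] = 5, so this is optimal.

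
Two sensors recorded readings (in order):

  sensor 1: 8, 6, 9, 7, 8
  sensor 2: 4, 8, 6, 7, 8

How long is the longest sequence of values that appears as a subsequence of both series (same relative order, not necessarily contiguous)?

4

Let dp[i][j] be the LCS length of the first i values of sensor 1 and the first j values of sensor 2. dp[i][j] = dp[i-1][j-1]+1 when the i-th and j-th values match, else max(dp[i-1][j], dp[i][j-1]).
    ·  4  8  6  7  8
 ·  0  0  0  0  0  0
 8  0  0  1  1  1  1
 6  0  0  1  2  2  2
 9  0  0  1  2  2  2
 7  0  0  1  2  3  3
 8  0  0  1  2  3  4
dp[5][5] = 4. One LCS (by backtracking along matches): 8, 6, 7, 8.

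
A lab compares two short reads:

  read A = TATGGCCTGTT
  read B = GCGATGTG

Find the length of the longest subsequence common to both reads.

5

Let dp[i][j] be the LCS length of the first i bases of read A and the first j bases of read B. dp[i][j] = dp[i-1][j-1]+1 when the i-th and j-th bases match, else max(dp[i-1][j], dp[i][j-1]).
    ·  G  C  G  A  T  G  T  G
 ·  0  0  0  0  0  0  0  0  0
 T  0  0  0  0  0  1  1  1  1
 A  0  0  0  0  1  1  1  1  1
 T  0  0  0  0  1  2  2  2  2
 G  0  1  1  1  1  2  3  3  3
 G  0  1  1  2  2  2  3  3  4
 C  0  1  2  2  2  2  3  3  4
 C  0  1  2  2  2  2  3  3  4
 T  0  1  2  2  2  3  3  4  4
 G  0  1  2  3  3  3  4  4  5
 T  0  1  2  3  3  4  4  5  5
 T  0  1  2  3  3  4  4  5  5
dp[11][8] = 5. One LCS (by backtracking along matches): ATGTG.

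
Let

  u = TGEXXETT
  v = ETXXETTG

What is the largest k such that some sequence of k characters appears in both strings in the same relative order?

6

One common subsequence of length 6: T at u[1]=v[2], then X at u[4]=v[3], then X at u[5]=v[4], then E at u[6]=v[5], then T at u[7]=v[6], then T at u[8]=v[7]. The LCS DP gives dp[8][8] = 6, so this is optimal.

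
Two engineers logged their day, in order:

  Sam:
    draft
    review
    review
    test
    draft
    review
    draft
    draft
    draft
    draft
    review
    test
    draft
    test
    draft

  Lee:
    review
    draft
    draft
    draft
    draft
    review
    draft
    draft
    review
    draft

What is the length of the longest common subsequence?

8

One common subsequence of length 8: draft (Sam #1, Lee #2) → draft (Sam #5, Lee #3) → draft (Sam #7, Lee #4) → draft (Sam #8, Lee #5) → draft (Sam #9, Lee #7) → draft (Sam #10, Lee #8) → review (Sam #11, Lee #9) → draft (Sam #15, Lee #10). Since dp[15][10] = 8, nothing longer is possible.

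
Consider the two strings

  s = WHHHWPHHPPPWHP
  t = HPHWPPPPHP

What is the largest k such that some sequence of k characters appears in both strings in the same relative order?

Let dp[i][j] be the LCS length of the first i characters of s and the first j characters of t. dp[i][j] = dp[i-1][j-1]+1 when the i-th and j-th characters match, else max(dp[i-1][j], dp[i][j-1]).
    ·  H  P  H  W  P  P  P  P  H  P
 ·  0  0  0  0  0  0  0  0  0  0  0
 W  0  0  0  0  1  1  1  1  1  1  1
 H  0  1  1  1  1  1  1  1  1  2  2
 H  0  1  1  2  2  2  2  2  2  2  2
 H  0  1  1  2  2  2  2  2  2  3  3
 W  0  1  1  2  3  3  3  3  3  3  3
 P  0  1  2  2  3  4  4  4  4  4  4
 H  0  1  2  3  3  4  4  4  4  5  5
 H  0  1  2  3  3  4  4  4  4  5  5
 P  0  1  2  3  3  4  5  5  5  5  6
 P  0  1  2  3  3  4  5  6  6  6  6
 P  0  1  2  3  3  4  5  6  7  7  7
 W  0  1  2  3  4  4  5  6  7  7  7
 H  0  1  2  3  4  4  5  6  7  8  8
 P  0  1  2  3  4  5  5  6  7  8  9
dp[14][10] = 9. One LCS (by backtracking along matches): HHWPPPPHP.

9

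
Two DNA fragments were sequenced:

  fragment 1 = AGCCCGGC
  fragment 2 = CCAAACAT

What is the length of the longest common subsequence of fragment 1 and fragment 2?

3

Match C [3,1]; then C [4,2]; then C [5,6] — 3 bases in the same relative order in both. dp[8][8] = 3 confirms this is the maximum.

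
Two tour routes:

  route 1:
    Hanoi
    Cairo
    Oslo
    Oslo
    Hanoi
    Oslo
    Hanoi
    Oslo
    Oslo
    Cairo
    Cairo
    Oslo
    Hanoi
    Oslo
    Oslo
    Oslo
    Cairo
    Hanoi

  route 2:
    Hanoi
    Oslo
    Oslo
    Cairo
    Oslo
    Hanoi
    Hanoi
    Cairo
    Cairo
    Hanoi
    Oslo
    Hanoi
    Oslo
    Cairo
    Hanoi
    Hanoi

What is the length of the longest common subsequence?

Match Hanoi [1,1]; then Cairo [2,4]; then Oslo [4,5]; then Hanoi [5,6]; then Hanoi [7,7]; then Cairo [10,8]; then Cairo [11,9]; then Oslo [12,11]; then Hanoi [13,12]; then Oslo [16,13]; then Cairo [17,14]; then Hanoi [18,16] — 12 stops in the same relative order in both. Since dp[18][16] = 12, nothing longer is possible.

12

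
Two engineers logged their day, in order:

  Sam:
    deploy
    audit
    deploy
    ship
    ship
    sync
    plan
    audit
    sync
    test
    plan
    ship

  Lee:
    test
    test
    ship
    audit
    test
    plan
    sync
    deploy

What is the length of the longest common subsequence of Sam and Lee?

4

Pick ship at Sam[5]=Lee[3] → audit at Sam[8]=Lee[4] → test at Sam[10]=Lee[5] → plan at Sam[11]=Lee[6]; all 4 tasks appear in both, in order, and the DP table's final entry dp[12][8] is also 4, so no common subsequence is longer.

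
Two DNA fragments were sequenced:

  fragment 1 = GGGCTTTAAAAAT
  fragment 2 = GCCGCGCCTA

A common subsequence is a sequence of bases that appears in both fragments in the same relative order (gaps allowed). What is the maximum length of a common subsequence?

Let dp[i][j] be the LCS length of the first i bases of fragment 1 and the first j bases of fragment 2. dp[i][j] = dp[i-1][j-1]+1 when the i-th and j-th bases match, else max(dp[i-1][j], dp[i][j-1]).
    ·  G  C  C  G  C  G  C  C  T  A
 ·  0  0  0  0  0  0  0  0  0  0  0
 G  0  1  1  1  1  1  1  1  1  1  1
 G  0  1  1  1  2  2  2  2  2  2  2
 G  0  1  1  1  2  2  3  3  3  3  3
 C  0  1  2  2  2  3  3  4  4  4  4
 T  0  1  2  2  2  3  3  4  4  5  5
 T  0  1  2  2  2  3  3  4  4  5  5
 T  0  1  2  2  2  3  3  4  4  5  5
 A  0  1  2  2  2  3  3  4  4  5  6
 A  0  1  2  2  2  3  3  4  4  5  6
 A  0  1  2  2  2  3  3  4  4  5  6
 A  0  1  2  2  2  3  3  4  4  5  6
 A  0  1  2  2  2  3  3  4  4  5  6
 T  0  1  2  2  2  3  3  4  4  5  6
dp[13][10] = 6. One LCS (by backtracking along matches): GGGCTA.

6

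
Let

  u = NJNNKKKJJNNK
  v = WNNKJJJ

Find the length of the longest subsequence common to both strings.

5

Match N [3,2], N [4,3], K [5,4], J [8,6], J [9,7] — 5 characters in the same relative order in both. The LCS DP gives dp[12][7] = 5, so this is optimal.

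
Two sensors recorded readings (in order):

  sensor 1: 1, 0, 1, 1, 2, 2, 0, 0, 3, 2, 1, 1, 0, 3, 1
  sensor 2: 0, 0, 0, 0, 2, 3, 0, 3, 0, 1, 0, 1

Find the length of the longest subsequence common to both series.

7

Match 0 [2,4]; then 2 [5,5]; then 0 [7,7]; then 0 [8,9]; then 1 [12,10]; then 0 [13,11]; then 1 [15,12] — 7 values in the same relative order in both. Since dp[15][12] = 7, nothing longer is possible.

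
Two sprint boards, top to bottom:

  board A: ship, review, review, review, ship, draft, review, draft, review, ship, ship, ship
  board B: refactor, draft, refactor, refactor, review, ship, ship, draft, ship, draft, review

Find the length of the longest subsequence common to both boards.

5

Pick ship (board A #1, board B #6), ship (board A #5, board B #7), draft (board A #6, board B #8), draft (board A #8, board B #10), review (board A #9, board B #11); all 5 tasks appear in both, in order. Since dp[12][11] = 5, nothing longer is possible.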